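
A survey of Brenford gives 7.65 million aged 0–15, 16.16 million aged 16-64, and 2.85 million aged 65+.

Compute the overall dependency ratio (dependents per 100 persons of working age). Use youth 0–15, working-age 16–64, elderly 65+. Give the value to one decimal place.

Total dependency ratio: 65.0

Total dependency ratio = (7.65 + 2.85) / 16.16 × 100 = 10.50 / 16.16 × 100 = 65.0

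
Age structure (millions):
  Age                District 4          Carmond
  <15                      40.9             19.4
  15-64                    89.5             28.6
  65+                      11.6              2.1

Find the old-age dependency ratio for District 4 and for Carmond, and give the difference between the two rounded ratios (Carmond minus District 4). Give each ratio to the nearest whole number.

District 4: 11.6 / 89.5 × 100 = 13
Carmond: 2.1 / 28.6 × 100 = 7

District 4: 13
Carmond: 7
Difference: -6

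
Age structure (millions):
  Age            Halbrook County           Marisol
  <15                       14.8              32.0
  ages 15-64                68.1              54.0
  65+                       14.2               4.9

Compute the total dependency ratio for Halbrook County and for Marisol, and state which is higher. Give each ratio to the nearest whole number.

Halbrook County: 43
Marisol: 68
Higher: Marisol

Halbrook County: (14.8 + 14.2) / 68.1 × 100 = 29.0 / 68.1 × 100 = 43
Marisol: (32.0 + 4.9) / 54.0 × 100 = 36.9 / 54.0 × 100 = 68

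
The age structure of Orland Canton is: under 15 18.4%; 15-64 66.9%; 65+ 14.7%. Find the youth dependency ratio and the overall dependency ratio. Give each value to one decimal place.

Youth dependency ratio: 27.5
Total dependency ratio: 49.5

Youth dependency ratio = 18.4 / 66.9 × 100 = 27.5
Total dependency ratio = (18.4 + 14.7) / 66.9 × 100 = 33.1 / 66.9 × 100 = 49.5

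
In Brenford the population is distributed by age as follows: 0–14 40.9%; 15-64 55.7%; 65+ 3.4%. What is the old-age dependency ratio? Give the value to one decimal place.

Old-age dependency ratio = 3.4 / 55.7 × 100 = 6.1

Old-age dependency ratio: 6.1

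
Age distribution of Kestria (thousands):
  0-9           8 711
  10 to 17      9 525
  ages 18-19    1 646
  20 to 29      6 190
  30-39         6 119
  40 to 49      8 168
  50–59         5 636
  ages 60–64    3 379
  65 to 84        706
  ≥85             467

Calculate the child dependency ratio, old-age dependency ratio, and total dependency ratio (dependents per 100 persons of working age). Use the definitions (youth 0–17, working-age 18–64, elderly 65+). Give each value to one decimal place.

Youth dependency ratio: 58.6
Old-age dependency ratio: 3.8
Total dependency ratio: 62.3

0–17: 8 711 + 9 525 = 18 236
18–64: 1 646 + 6 190 + 6 119 + 8 168 + 5 636 + 3 379 = 31 138
65+: 706 + 467 = 1 173
Youth dependency ratio = 18 236 / 31 138 × 100 = 58.6
Old-age dependency ratio = 1 173 / 31 138 × 100 = 3.8
Total dependency ratio = (18 236 + 1 173) / 31 138 × 100 = 19 409 / 31 138 × 100 = 62.3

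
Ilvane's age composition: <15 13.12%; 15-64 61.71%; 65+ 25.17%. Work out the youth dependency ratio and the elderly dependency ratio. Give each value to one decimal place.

Youth dependency ratio: 21.3
Old-age dependency ratio: 40.8

Youth dependency ratio = 13.12 / 61.71 × 100 = 21.3
Old-age dependency ratio = 25.17 / 61.71 × 100 = 40.8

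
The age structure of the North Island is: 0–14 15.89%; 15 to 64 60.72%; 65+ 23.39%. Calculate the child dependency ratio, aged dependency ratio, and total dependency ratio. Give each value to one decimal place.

Youth dependency ratio = 15.89 / 60.72 × 100 = 26.2
Old-age dependency ratio = 23.39 / 60.72 × 100 = 38.5
Total dependency ratio = (15.89 + 23.39) / 60.72 × 100 = 39.28 / 60.72 × 100 = 64.7

Youth dependency ratio: 26.2
Old-age dependency ratio: 38.5
Total dependency ratio: 64.7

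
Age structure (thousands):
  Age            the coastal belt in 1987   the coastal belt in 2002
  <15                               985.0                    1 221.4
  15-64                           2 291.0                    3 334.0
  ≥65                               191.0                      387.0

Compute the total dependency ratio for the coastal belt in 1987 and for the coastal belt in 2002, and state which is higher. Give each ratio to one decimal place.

the coastal belt in 1987: (985.0 + 191.0) / 2 291.0 × 100 = 1 176.0 / 2 291.0 × 100 = 51.3
the coastal belt in 2002: (1 221.4 + 387.0) / 3 334.0 × 100 = 1 608.4 / 3 334.0 × 100 = 48.2

the coastal belt in 1987: 51.3
the coastal belt in 2002: 48.2
Higher: the coastal belt in 1987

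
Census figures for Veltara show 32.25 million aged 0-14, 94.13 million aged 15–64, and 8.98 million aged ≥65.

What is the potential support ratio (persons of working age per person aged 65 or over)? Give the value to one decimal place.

Potential support ratio = 94.13 / 8.98 = 10.5

Potential support ratio: 10.5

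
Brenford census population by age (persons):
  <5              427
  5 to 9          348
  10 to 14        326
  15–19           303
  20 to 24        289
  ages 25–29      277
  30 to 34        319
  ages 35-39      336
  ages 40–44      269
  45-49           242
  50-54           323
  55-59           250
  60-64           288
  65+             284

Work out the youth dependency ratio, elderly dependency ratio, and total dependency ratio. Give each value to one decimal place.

0–14: 427 + 348 + 326 = 1101
15–64: 303 + 289 + 277 + 319 + 336 + 269 + 242 + 323 + 250 + 288 = 2896
65+: 284
Youth dependency ratio = 1101 / 2896 × 100 = 38.0
Old-age dependency ratio = 284 / 2896 × 100 = 9.8
Total dependency ratio = (1101 + 284) / 2896 × 100 = 1385 / 2896 × 100 = 47.8

Youth dependency ratio: 38.0
Old-age dependency ratio: 9.8
Total dependency ratio: 47.8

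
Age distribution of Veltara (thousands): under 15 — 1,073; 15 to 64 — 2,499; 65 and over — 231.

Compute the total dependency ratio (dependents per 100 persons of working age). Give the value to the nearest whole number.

Total dependency ratio: 52

Total dependency ratio = (1,073 + 231) / 2,499 × 100 = 1,304 / 2,499 × 100 = 52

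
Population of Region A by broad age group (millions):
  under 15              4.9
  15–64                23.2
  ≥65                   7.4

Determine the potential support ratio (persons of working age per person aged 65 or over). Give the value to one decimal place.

Potential support ratio: 3.1

Potential support ratio = 23.2 / 7.4 = 3.1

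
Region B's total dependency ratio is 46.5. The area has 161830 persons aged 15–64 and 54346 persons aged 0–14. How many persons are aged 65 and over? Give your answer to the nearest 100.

Total dependency ratio = (youth + elderly) / working-age × 100
46.5 = (54346 + E) / 161830 × 100
⇒ 20900

Aged 65 and over: 20900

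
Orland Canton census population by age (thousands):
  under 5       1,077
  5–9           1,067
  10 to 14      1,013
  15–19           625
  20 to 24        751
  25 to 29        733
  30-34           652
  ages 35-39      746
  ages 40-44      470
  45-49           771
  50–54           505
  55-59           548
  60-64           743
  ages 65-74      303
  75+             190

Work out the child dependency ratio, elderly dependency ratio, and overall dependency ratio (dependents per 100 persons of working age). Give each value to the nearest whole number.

Youth dependency ratio: 48
Old-age dependency ratio: 8
Total dependency ratio: 56

0–14: 1,077 + 1,067 + 1,013 = 3,157
15–64: 625 + 751 + 733 + 652 + 746 + 470 + 771 + 505 + 548 + 743 = 6,544
65+: 303 + 190 = 493
Youth dependency ratio = 3,157 / 6,544 × 100 = 48
Old-age dependency ratio = 493 / 6,544 × 100 = 8
Total dependency ratio = (3,157 + 493) / 6,544 × 100 = 3,650 / 6,544 × 100 = 56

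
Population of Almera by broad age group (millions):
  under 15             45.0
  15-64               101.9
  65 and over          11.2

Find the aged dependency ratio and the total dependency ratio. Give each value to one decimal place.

Old-age dependency ratio: 11.0
Total dependency ratio: 55.2

Old-age dependency ratio = 11.2 / 101.9 × 100 = 11.0
Total dependency ratio = (45.0 + 11.2) / 101.9 × 100 = 56.2 / 101.9 × 100 = 55.2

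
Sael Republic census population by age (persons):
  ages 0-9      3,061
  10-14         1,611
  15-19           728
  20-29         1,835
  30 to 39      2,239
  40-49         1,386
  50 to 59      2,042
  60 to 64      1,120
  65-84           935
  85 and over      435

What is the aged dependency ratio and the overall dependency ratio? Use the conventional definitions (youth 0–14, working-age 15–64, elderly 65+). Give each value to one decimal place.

Old-age dependency ratio: 14.7
Total dependency ratio: 64.6

0–14: 3,061 + 1,611 = 4,672
15–64: 728 + 1,835 + 2,239 + 1,386 + 2,042 + 1,120 = 9,350
65+: 935 + 435 = 1,370
Old-age dependency ratio = 1,370 / 9,350 × 100 = 14.7
Total dependency ratio = (4,672 + 1,370) / 9,350 × 100 = 6,042 / 9,350 × 100 = 64.6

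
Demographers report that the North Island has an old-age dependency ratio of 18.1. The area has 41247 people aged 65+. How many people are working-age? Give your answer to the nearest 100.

Old-age dependency ratio = elderly / working-age × 100
18.1 = 41247 / W × 100
⇒ 227900

Working-age: 227900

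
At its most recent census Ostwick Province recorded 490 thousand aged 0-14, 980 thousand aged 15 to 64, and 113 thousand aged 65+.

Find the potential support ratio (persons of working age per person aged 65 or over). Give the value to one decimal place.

Potential support ratio: 8.7

Potential support ratio = 980 / 113 = 8.7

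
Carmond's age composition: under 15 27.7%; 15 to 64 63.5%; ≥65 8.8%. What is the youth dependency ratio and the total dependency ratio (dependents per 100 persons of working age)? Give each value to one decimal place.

Youth dependency ratio: 43.6
Total dependency ratio: 57.5

Youth dependency ratio = 27.7 / 63.5 × 100 = 43.6
Total dependency ratio = (27.7 + 8.8) / 63.5 × 100 = 36.5 / 63.5 × 100 = 57.5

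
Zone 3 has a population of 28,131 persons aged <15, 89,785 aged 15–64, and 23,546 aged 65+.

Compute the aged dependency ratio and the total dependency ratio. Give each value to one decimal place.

Old-age dependency ratio = 23,546 / 89,785 × 100 = 26.2
Total dependency ratio = (28,131 + 23,546) / 89,785 × 100 = 51,677 / 89,785 × 100 = 57.6

Old-age dependency ratio: 26.2
Total dependency ratio: 57.6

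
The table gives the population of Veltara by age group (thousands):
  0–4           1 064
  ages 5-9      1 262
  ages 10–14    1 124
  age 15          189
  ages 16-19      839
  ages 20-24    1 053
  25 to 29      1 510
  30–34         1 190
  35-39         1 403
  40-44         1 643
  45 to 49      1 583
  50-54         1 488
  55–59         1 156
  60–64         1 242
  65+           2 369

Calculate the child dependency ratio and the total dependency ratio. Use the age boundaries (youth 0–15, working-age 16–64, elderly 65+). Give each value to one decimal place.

Youth dependency ratio: 27.8
Total dependency ratio: 45.8

0–15: 1 064 + 1 262 + 1 124 + 189 = 3 639
16–64: 839 + 1 053 + 1 510 + 1 190 + 1 403 + 1 643 + 1 583 + 1 488 + 1 156 + 1 242 = 13 107
65+: 2 369
Youth dependency ratio = 3 639 / 13 107 × 100 = 27.8
Total dependency ratio = (3 639 + 2 369) / 13 107 × 100 = 6 008 / 13 107 × 100 = 45.8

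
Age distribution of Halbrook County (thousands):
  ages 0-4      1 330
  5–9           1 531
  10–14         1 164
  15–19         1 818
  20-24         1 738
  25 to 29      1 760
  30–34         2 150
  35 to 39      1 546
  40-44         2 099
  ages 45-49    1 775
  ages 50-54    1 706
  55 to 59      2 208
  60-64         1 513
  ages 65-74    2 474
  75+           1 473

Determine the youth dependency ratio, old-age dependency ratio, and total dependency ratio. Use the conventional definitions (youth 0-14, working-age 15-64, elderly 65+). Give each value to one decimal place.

Youth dependency ratio: 22.0
Old-age dependency ratio: 21.6
Total dependency ratio: 43.5

0–14: 1 330 + 1 531 + 1 164 = 4 025
15–64: 1 818 + 1 738 + 1 760 + 2 150 + 1 546 + 2 099 + 1 775 + 1 706 + 2 208 + 1 513 = 18 313
65+: 2 474 + 1 473 = 3 947
Youth dependency ratio = 4 025 / 18 313 × 100 = 22.0
Old-age dependency ratio = 3 947 / 18 313 × 100 = 21.6
Total dependency ratio = (4 025 + 3 947) / 18 313 × 100 = 7 972 / 18 313 × 100 = 43.5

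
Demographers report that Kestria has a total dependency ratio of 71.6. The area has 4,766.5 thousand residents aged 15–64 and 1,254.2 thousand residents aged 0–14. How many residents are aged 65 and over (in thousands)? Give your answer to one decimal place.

Total dependency ratio = (youth + elderly) / working-age × 100
71.6 = (1,254.2 + E) / 4,766.5 × 100
⇒ 2,158.6

Aged 65 and over: 2,158.6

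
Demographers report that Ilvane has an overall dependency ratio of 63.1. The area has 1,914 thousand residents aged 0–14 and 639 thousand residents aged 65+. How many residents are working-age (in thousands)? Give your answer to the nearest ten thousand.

Working-age: 4,050

Total dependency ratio = (youth + elderly) / working-age × 100
63.1 = (1,914 + 639) / W × 100
⇒ 4,050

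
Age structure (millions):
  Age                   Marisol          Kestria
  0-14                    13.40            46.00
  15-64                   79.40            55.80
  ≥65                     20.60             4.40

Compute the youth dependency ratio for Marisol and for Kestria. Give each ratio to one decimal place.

Marisol: 16.9
Kestria: 82.4

Marisol: 13.40 / 79.40 × 100 = 16.9
Kestria: 46.00 / 55.80 × 100 = 82.4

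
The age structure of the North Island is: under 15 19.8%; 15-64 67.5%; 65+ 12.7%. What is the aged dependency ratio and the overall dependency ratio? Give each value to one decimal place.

Old-age dependency ratio: 18.8
Total dependency ratio: 48.1

Old-age dependency ratio = 12.7 / 67.5 × 100 = 18.8
Total dependency ratio = (19.8 + 12.7) / 67.5 × 100 = 32.5 / 67.5 × 100 = 48.1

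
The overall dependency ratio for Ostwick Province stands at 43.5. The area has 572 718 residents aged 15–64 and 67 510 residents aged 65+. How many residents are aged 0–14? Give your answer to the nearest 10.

Aged 0–14: 181 620

Total dependency ratio = (youth + elderly) / working-age × 100
43.5 = (Y + 67 510) / 572 718 × 100
⇒ 181 620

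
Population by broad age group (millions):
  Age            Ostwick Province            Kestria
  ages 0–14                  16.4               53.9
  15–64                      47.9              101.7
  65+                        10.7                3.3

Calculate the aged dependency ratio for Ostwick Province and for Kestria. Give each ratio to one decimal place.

Ostwick Province: 22.3
Kestria: 3.2

Ostwick Province: 10.7 / 47.9 × 100 = 22.3
Kestria: 3.3 / 101.7 × 100 = 3.2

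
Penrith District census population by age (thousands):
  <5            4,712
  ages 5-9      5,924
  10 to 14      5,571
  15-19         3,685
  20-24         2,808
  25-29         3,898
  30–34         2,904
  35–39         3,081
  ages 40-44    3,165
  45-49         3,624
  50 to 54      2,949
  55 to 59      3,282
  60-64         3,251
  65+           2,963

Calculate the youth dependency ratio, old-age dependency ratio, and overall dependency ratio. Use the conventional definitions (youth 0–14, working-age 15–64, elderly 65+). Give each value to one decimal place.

Youth dependency ratio: 49.6
Old-age dependency ratio: 9.1
Total dependency ratio: 58.7

0–14: 4,712 + 5,924 + 5,571 = 16,207
15–64: 3,685 + 2,808 + 3,898 + 2,904 + 3,081 + 3,165 + 3,624 + 2,949 + 3,282 + 3,251 = 32,647
65+: 2,963
Youth dependency ratio = 16,207 / 32,647 × 100 = 49.6
Old-age dependency ratio = 2,963 / 32,647 × 100 = 9.1
Total dependency ratio = (16,207 + 2,963) / 32,647 × 100 = 19,170 / 32,647 × 100 = 58.7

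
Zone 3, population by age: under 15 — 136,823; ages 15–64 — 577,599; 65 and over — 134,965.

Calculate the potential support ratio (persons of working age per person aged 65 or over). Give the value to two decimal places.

Potential support ratio = 577,599 / 134,965 = 4.28

Potential support ratio: 4.28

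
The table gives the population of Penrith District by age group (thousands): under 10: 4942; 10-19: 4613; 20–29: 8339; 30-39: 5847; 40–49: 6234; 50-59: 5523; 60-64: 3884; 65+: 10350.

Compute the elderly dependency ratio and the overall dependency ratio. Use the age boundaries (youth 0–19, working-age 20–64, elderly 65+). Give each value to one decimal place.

Old-age dependency ratio: 34.7
Total dependency ratio: 66.7

0–19: 4942 + 4613 = 9555
20–64: 8339 + 5847 + 6234 + 5523 + 3884 = 29827
65+: 10350
Old-age dependency ratio = 10350 / 29827 × 100 = 34.7
Total dependency ratio = (9555 + 10350) / 29827 × 100 = 19905 / 29827 × 100 = 66.7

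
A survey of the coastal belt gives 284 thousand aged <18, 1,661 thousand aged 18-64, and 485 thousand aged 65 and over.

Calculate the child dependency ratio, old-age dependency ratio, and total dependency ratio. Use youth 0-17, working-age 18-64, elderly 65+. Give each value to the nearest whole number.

Youth dependency ratio = 284 / 1,661 × 100 = 17
Old-age dependency ratio = 485 / 1,661 × 100 = 29
Total dependency ratio = (284 + 485) / 1,661 × 100 = 769 / 1,661 × 100 = 46

Youth dependency ratio: 17
Old-age dependency ratio: 29
Total dependency ratio: 46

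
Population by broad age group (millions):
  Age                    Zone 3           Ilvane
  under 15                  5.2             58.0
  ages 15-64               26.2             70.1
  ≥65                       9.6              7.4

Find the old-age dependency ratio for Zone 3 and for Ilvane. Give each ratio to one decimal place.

Zone 3: 36.6
Ilvane: 10.6

Zone 3: 9.6 / 26.2 × 100 = 36.6
Ilvane: 7.4 / 70.1 × 100 = 10.6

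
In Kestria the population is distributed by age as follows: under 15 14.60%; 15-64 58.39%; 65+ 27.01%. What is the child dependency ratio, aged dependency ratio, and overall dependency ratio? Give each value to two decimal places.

Youth dependency ratio: 25.00
Old-age dependency ratio: 46.26
Total dependency ratio: 71.26

Youth dependency ratio = 14.60 / 58.39 × 100 = 25.00
Old-age dependency ratio = 27.01 / 58.39 × 100 = 46.26
Total dependency ratio = (14.60 + 27.01) / 58.39 × 100 = 41.61 / 58.39 × 100 = 71.26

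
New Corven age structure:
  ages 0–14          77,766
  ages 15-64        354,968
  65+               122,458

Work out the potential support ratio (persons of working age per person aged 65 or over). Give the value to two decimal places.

Potential support ratio: 2.90

Potential support ratio = 354,968 / 122,458 = 2.90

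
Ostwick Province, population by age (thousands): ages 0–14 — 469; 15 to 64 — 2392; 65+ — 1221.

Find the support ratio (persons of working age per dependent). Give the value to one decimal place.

Support ratio = 2392 / (469 + 1221) = 2392 / 1690 = 1.4

Support ratio: 1.4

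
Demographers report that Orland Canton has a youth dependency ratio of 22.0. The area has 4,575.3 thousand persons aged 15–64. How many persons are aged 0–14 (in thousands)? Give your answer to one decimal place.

Aged 0–14: 1,006.6

Youth dependency ratio = youth / working-age × 100
22.0 = Y / 4,575.3 × 100
⇒ 1,006.6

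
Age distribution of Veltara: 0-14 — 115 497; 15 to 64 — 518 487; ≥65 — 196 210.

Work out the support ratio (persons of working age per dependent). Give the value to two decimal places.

Support ratio: 1.66

Support ratio = 518 487 / (115 497 + 196 210) = 518 487 / 311 707 = 1.66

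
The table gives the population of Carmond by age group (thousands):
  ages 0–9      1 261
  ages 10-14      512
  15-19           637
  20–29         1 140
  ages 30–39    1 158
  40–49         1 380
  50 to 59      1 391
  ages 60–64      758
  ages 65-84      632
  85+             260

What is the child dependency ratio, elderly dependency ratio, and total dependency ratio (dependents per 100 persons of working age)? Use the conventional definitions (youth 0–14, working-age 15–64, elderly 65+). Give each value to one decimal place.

0–14: 1 261 + 512 = 1 773
15–64: 637 + 1 140 + 1 158 + 1 380 + 1 391 + 758 = 6 464
65+: 632 + 260 = 892
Youth dependency ratio = 1 773 / 6 464 × 100 = 27.4
Old-age dependency ratio = 892 / 6 464 × 100 = 13.8
Total dependency ratio = (1 773 + 892) / 6 464 × 100 = 2 665 / 6 464 × 100 = 41.2

Youth dependency ratio: 27.4
Old-age dependency ratio: 13.8
Total dependency ratio: 41.2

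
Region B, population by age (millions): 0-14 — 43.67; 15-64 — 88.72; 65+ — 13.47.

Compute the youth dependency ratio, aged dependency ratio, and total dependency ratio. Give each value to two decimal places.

Youth dependency ratio: 49.22
Old-age dependency ratio: 15.18
Total dependency ratio: 64.40

Youth dependency ratio = 43.67 / 88.72 × 100 = 49.22
Old-age dependency ratio = 13.47 / 88.72 × 100 = 15.18
Total dependency ratio = (43.67 + 13.47) / 88.72 × 100 = 57.14 / 88.72 × 100 = 64.40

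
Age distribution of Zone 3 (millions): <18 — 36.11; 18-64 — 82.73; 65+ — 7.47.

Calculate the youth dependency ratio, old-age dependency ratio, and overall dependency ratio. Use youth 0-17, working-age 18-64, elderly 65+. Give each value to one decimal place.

Youth dependency ratio = 36.11 / 82.73 × 100 = 43.6
Old-age dependency ratio = 7.47 / 82.73 × 100 = 9.0
Total dependency ratio = (36.11 + 7.47) / 82.73 × 100 = 43.58 / 82.73 × 100 = 52.7

Youth dependency ratio: 43.6
Old-age dependency ratio: 9.0
Total dependency ratio: 52.7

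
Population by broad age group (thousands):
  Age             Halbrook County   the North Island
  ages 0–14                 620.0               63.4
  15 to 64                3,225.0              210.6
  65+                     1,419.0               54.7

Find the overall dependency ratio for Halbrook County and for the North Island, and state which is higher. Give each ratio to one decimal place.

Halbrook County: 63.2
the North Island: 56.1
Higher: Halbrook County

Halbrook County: (620.0 + 1,419.0) / 3,225.0 × 100 = 2,039.0 / 3,225.0 × 100 = 63.2
the North Island: (63.4 + 54.7) / 210.6 × 100 = 118.1 / 210.6 × 100 = 56.1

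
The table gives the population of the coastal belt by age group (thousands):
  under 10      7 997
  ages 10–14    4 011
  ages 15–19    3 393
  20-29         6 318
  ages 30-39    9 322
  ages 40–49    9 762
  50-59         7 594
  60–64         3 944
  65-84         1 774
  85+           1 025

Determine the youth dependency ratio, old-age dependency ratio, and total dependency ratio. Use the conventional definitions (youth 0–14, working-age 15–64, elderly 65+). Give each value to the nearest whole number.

0–14: 7 997 + 4 011 = 12 008
15–64: 3 393 + 6 318 + 9 322 + 9 762 + 7 594 + 3 944 = 40 333
65+: 1 774 + 1 025 = 2 799
Youth dependency ratio = 12 008 / 40 333 × 100 = 30
Old-age dependency ratio = 2 799 / 40 333 × 100 = 7
Total dependency ratio = (12 008 + 2 799) / 40 333 × 100 = 14 807 / 40 333 × 100 = 37

Youth dependency ratio: 30
Old-age dependency ratio: 7
Total dependency ratio: 37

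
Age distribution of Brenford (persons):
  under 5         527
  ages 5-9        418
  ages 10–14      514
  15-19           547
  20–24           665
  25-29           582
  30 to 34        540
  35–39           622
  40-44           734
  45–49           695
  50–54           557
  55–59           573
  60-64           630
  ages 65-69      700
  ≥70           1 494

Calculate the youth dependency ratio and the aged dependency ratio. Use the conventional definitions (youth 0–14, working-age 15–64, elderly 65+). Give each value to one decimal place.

0–14: 527 + 418 + 514 = 1 459
15–64: 547 + 665 + 582 + 540 + 622 + 734 + 695 + 557 + 573 + 630 = 6 145
65+: 700 + 1 494 = 2 194
Youth dependency ratio = 1 459 / 6 145 × 100 = 23.7
Old-age dependency ratio = 2 194 / 6 145 × 100 = 35.7

Youth dependency ratio: 23.7
Old-age dependency ratio: 35.7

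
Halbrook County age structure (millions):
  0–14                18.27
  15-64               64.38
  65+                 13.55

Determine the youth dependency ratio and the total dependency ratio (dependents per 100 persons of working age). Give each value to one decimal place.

Youth dependency ratio = 18.27 / 64.38 × 100 = 28.4
Total dependency ratio = (18.27 + 13.55) / 64.38 × 100 = 31.82 / 64.38 × 100 = 49.4

Youth dependency ratio: 28.4
Total dependency ratio: 49.4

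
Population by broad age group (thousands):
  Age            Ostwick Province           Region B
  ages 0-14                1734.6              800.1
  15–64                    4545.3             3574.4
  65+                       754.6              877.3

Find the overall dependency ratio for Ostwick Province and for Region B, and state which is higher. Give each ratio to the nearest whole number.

Ostwick Province: 55
Region B: 47
Higher: Ostwick Province

Ostwick Province: (1734.6 + 754.6) / 4545.3 × 100 = 2489.2 / 4545.3 × 100 = 55
Region B: (800.1 + 877.3) / 3574.4 × 100 = 1677.4 / 3574.4 × 100 = 47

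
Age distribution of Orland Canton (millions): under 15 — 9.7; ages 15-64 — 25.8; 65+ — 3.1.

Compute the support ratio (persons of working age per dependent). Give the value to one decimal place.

Support ratio: 2.0

Support ratio = 25.8 / (9.7 + 3.1) = 25.8 / 12.8 = 2.0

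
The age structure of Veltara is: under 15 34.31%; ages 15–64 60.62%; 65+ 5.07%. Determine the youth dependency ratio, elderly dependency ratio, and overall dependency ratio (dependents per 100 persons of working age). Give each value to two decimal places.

Youth dependency ratio = 34.31 / 60.62 × 100 = 56.60
Old-age dependency ratio = 5.07 / 60.62 × 100 = 8.36
Total dependency ratio = (34.31 + 5.07) / 60.62 × 100 = 39.38 / 60.62 × 100 = 64.96

Youth dependency ratio: 56.60
Old-age dependency ratio: 8.36
Total dependency ratio: 64.96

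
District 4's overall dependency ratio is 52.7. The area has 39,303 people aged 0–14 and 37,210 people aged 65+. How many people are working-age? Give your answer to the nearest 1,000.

Working-age: 145,000

Total dependency ratio = (youth + elderly) / working-age × 100
52.7 = (39,303 + 37,210) / W × 100
⇒ 145,000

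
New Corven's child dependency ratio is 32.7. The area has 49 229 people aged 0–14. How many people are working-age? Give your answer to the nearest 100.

Youth dependency ratio = youth / working-age × 100
32.7 = 49 229 / W × 100
⇒ 150 500

Working-age: 150 500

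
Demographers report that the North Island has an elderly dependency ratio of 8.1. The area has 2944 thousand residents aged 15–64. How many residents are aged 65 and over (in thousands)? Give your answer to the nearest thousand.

Aged 65 and over: 238

Old-age dependency ratio = elderly / working-age × 100
8.1 = E / 2944 × 100
⇒ 238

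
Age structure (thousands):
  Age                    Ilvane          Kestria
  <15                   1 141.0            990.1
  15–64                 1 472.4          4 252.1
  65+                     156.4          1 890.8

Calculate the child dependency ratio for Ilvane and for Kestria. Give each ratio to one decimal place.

Ilvane: 1 141.0 / 1 472.4 × 100 = 77.5
Kestria: 990.1 / 4 252.1 × 100 = 23.3

Ilvane: 77.5
Kestria: 23.3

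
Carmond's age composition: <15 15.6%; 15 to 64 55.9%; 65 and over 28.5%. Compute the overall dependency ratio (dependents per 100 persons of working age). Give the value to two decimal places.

Total dependency ratio = (15.6 + 28.5) / 55.9 × 100 = 44.1 / 55.9 × 100 = 78.89

Total dependency ratio: 78.89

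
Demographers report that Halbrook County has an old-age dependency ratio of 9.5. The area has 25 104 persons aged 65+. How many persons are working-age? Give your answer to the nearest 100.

Old-age dependency ratio = elderly / working-age × 100
9.5 = 25 104 / W × 100
⇒ 264 300

Working-age: 264 300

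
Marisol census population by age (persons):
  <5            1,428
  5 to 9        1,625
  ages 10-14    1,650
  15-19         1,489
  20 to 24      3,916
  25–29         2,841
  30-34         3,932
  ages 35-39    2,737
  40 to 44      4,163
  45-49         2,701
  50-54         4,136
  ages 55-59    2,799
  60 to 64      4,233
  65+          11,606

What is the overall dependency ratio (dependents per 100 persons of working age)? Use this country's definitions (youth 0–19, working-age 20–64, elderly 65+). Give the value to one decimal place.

Total dependency ratio: 56.6

0–19: 1,428 + 1,625 + 1,650 + 1,489 = 6,192
20–64: 3,916 + 2,841 + 3,932 + 2,737 + 4,163 + 2,701 + 4,136 + 2,799 + 4,233 = 31,458
65+: 11,606
Total dependency ratio = (6,192 + 11,606) / 31,458 × 100 = 17,798 / 31,458 × 100 = 56.6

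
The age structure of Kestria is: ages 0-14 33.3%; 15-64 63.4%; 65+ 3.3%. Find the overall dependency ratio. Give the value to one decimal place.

Total dependency ratio: 57.7

Total dependency ratio = (33.3 + 3.3) / 63.4 × 100 = 36.6 / 63.4 × 100 = 57.7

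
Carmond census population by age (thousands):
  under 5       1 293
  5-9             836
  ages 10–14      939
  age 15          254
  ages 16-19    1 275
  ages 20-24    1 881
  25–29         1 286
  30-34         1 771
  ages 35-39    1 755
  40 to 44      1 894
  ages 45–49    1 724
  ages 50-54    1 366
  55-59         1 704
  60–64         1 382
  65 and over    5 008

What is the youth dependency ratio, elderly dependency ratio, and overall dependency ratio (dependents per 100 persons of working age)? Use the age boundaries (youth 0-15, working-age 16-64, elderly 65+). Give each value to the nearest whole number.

0–15: 1 293 + 836 + 939 + 254 = 3 322
16–64: 1 275 + 1 881 + 1 286 + 1 771 + 1 755 + 1 894 + 1 724 + 1 366 + 1 704 + 1 382 = 16 038
65+: 5 008
Youth dependency ratio = 3 322 / 16 038 × 100 = 21
Old-age dependency ratio = 5 008 / 16 038 × 100 = 31
Total dependency ratio = (3 322 + 5 008) / 16 038 × 100 = 8 330 / 16 038 × 100 = 52

Youth dependency ratio: 21
Old-age dependency ratio: 31
Total dependency ratio: 52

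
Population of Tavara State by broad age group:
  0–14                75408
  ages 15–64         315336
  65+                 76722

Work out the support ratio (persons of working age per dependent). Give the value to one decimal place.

Support ratio: 2.1

Support ratio = 315336 / (75408 + 76722) = 315336 / 152130 = 2.1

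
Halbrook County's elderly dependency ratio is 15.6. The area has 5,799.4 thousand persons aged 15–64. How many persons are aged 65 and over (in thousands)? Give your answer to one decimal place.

Old-age dependency ratio = elderly / working-age × 100
15.6 = E / 5,799.4 × 100
⇒ 904.7

Aged 65 and over: 904.7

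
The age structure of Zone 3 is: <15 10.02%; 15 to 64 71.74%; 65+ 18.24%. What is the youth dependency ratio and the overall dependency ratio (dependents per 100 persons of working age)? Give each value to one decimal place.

Youth dependency ratio: 14.0
Total dependency ratio: 39.4

Youth dependency ratio = 10.02 / 71.74 × 100 = 14.0
Total dependency ratio = (10.02 + 18.24) / 71.74 × 100 = 28.26 / 71.74 × 100 = 39.4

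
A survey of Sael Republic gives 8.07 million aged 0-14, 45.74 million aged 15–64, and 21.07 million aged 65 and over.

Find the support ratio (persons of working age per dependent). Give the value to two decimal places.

Support ratio = 45.74 / (8.07 + 21.07) = 45.74 / 29.14 = 1.57

Support ratio: 1.57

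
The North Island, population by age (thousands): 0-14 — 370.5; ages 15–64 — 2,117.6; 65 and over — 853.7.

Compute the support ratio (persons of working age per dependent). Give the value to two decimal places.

Support ratio = 2,117.6 / (370.5 + 853.7) = 2,117.6 / 1,224.2 = 1.73

Support ratio: 1.73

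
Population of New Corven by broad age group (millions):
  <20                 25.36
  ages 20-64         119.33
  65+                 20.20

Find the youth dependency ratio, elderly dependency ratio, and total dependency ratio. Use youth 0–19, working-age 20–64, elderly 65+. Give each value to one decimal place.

Youth dependency ratio = 25.36 / 119.33 × 100 = 21.3
Old-age dependency ratio = 20.20 / 119.33 × 100 = 16.9
Total dependency ratio = (25.36 + 20.20) / 119.33 × 100 = 45.56 / 119.33 × 100 = 38.2

Youth dependency ratio: 21.3
Old-age dependency ratio: 16.9
Total dependency ratio: 38.2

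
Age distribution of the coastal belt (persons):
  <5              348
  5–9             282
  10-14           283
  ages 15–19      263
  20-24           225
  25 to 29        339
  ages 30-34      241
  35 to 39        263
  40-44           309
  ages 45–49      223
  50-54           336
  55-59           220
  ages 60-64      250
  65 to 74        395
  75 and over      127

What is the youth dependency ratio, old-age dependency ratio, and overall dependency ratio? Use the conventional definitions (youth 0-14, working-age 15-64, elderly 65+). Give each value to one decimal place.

0–14: 348 + 282 + 283 = 913
15–64: 263 + 225 + 339 + 241 + 263 + 309 + 223 + 336 + 220 + 250 = 2669
65+: 395 + 127 = 522
Youth dependency ratio = 913 / 2669 × 100 = 34.2
Old-age dependency ratio = 522 / 2669 × 100 = 19.6
Total dependency ratio = (913 + 522) / 2669 × 100 = 1435 / 2669 × 100 = 53.8

Youth dependency ratio: 34.2
Old-age dependency ratio: 19.6
Total dependency ratio: 53.8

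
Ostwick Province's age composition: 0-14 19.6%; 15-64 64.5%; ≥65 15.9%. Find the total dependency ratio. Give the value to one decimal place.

Total dependency ratio = (19.6 + 15.9) / 64.5 × 100 = 35.5 / 64.5 × 100 = 55.0

Total dependency ratio: 55.0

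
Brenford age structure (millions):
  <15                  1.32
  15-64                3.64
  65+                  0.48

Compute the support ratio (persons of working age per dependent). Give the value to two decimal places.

Support ratio: 2.02

Support ratio = 3.64 / (1.32 + 0.48) = 3.64 / 1.80 = 2.02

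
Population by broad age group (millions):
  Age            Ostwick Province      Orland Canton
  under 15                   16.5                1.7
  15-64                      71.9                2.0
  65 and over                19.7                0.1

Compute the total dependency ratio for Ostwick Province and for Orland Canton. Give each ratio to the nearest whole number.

Ostwick Province: (16.5 + 19.7) / 71.9 × 100 = 36.2 / 71.9 × 100 = 50
Orland Canton: (1.7 + 0.1) / 2.0 × 100 = 1.8 / 2.0 × 100 = 90

Ostwick Province: 50
Orland Canton: 90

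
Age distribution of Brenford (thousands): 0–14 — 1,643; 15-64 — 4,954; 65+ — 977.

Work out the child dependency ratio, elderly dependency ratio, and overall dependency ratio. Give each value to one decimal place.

Youth dependency ratio = 1,643 / 4,954 × 100 = 33.2
Old-age dependency ratio = 977 / 4,954 × 100 = 19.7
Total dependency ratio = (1,643 + 977) / 4,954 × 100 = 2,620 / 4,954 × 100 = 52.9

Youth dependency ratio: 33.2
Old-age dependency ratio: 19.7
Total dependency ratio: 52.9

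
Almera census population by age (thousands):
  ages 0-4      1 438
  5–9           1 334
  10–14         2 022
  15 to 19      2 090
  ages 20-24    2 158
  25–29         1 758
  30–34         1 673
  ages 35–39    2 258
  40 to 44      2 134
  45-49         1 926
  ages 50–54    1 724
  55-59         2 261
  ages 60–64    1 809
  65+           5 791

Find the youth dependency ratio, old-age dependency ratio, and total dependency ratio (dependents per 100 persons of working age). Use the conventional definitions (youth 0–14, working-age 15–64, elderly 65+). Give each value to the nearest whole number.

Youth dependency ratio: 24
Old-age dependency ratio: 29
Total dependency ratio: 53

0–14: 1 438 + 1 334 + 2 022 = 4 794
15–64: 2 090 + 2 158 + 1 758 + 1 673 + 2 258 + 2 134 + 1 926 + 1 724 + 2 261 + 1 809 = 19 791
65+: 5 791
Youth dependency ratio = 4 794 / 19 791 × 100 = 24
Old-age dependency ratio = 5 791 / 19 791 × 100 = 29
Total dependency ratio = (4 794 + 5 791) / 19 791 × 100 = 10 585 / 19 791 × 100 = 53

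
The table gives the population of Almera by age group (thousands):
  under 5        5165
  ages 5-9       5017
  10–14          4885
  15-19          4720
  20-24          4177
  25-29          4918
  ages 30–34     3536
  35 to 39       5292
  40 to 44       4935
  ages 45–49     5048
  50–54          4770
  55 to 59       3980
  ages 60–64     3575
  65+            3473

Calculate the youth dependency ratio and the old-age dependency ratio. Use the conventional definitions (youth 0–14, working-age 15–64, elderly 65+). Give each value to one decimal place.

0–14: 5165 + 5017 + 4885 = 15067
15–64: 4720 + 4177 + 4918 + 3536 + 5292 + 4935 + 5048 + 4770 + 3980 + 3575 = 44951
65+: 3473
Youth dependency ratio = 15067 / 44951 × 100 = 33.5
Old-age dependency ratio = 3473 / 44951 × 100 = 7.7

Youth dependency ratio: 33.5
Old-age dependency ratio: 7.7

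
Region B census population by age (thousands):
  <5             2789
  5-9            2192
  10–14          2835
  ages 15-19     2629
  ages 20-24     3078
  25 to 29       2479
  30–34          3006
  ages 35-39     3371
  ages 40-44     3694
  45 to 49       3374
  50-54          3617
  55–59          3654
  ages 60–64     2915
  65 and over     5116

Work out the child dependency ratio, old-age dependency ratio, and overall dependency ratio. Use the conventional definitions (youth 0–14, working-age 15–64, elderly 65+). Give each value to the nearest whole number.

0–14: 2789 + 2192 + 2835 = 7816
15–64: 2629 + 3078 + 2479 + 3006 + 3371 + 3694 + 3374 + 3617 + 3654 + 2915 = 31817
65+: 5116
Youth dependency ratio = 7816 / 31817 × 100 = 25
Old-age dependency ratio = 5116 / 31817 × 100 = 16
Total dependency ratio = (7816 + 5116) / 31817 × 100 = 12932 / 31817 × 100 = 41

Youth dependency ratio: 25
Old-age dependency ratio: 16
Total dependency ratio: 41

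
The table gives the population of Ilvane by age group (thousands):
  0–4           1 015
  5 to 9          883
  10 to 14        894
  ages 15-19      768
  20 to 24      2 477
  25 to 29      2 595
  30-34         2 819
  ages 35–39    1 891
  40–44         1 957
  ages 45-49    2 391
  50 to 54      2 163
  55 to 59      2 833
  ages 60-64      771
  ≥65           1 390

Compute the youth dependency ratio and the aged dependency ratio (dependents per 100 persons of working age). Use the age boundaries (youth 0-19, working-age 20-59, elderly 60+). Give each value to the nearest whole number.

Youth dependency ratio: 19
Old-age dependency ratio: 11

0–19: 1 015 + 883 + 894 + 768 = 3 560
20–59: 2 477 + 2 595 + 2 819 + 1 891 + 1 957 + 2 391 + 2 163 + 2 833 = 19 126
60+: 771 + 1 390 = 2 161
Youth dependency ratio = 3 560 / 19 126 × 100 = 19
Old-age dependency ratio = 2 161 / 19 126 × 100 = 11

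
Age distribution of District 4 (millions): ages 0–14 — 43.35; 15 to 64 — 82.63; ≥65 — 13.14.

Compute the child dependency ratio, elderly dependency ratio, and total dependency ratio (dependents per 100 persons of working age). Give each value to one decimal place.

Youth dependency ratio = 43.35 / 82.63 × 100 = 52.5
Old-age dependency ratio = 13.14 / 82.63 × 100 = 15.9
Total dependency ratio = (43.35 + 13.14) / 82.63 × 100 = 56.49 / 82.63 × 100 = 68.4

Youth dependency ratio: 52.5
Old-age dependency ratio: 15.9
Total dependency ratio: 68.4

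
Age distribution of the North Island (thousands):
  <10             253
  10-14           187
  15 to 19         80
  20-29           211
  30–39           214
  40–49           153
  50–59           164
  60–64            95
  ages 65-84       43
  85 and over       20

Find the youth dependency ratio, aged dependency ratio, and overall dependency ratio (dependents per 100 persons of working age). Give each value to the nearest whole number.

0–14: 253 + 187 = 440
15–64: 80 + 211 + 214 + 153 + 164 + 95 = 917
65+: 43 + 20 = 63
Youth dependency ratio = 440 / 917 × 100 = 48
Old-age dependency ratio = 63 / 917 × 100 = 7
Total dependency ratio = (440 + 63) / 917 × 100 = 503 / 917 × 100 = 55

Youth dependency ratio: 48
Old-age dependency ratio: 7
Total dependency ratio: 55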